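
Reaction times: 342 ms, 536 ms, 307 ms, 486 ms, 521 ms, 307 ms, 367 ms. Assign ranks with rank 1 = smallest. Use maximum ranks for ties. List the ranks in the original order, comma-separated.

3, 7, 2, 5, 6, 2, 4

Sorted (ascending): 307, 307, 342, 367, 486, 521, 536
The 2 values of 307 occupy positions 1–2 → each gets rank 2.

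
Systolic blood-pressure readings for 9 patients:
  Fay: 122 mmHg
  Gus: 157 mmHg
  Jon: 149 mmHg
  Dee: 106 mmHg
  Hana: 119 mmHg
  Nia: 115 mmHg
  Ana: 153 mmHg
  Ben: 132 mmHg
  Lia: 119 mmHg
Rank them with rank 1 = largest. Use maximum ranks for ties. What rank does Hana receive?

Sorted (descending): 157, 153, 149, 132, 122, 119, 119, 115, 106
The 2 values of 119 occupy positions 6–7 → each gets rank 7.
Hana has value 119 mmHg → rank 7.

7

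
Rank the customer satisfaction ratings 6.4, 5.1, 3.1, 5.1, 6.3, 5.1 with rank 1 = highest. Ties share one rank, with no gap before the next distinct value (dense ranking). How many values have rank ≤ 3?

Sorted (descending): 6.4, 6.3, 5.1, 5.1, 5.1, 3.1
The 3 values of 5.1 share dense rank 3.
Remaining distinct values take the next consecutive integers.
Ranks ≤ 3: {1, 2, 3, 3, 3} → 5 values.

5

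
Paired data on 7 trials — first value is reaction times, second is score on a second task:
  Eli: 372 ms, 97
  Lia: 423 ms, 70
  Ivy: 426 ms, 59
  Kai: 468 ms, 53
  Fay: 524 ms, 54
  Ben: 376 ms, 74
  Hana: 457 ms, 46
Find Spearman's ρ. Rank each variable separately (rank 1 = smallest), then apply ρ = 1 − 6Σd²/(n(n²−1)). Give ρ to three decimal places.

-0.857

Ranks of variable 1: 1, 3, 4, 6, 7, 2, 5
Ranks of variable 2: 7, 5, 4, 2, 3, 6, 1
d = r₁ − r₂: -6, -2, 0, 4, 4, -4, 4
d²: 36, 4, 0, 16, 16, 16, 16; Σd² = 104
ρ = 1 − 6·104/(7·48) = 1 − 624/336 = -0.857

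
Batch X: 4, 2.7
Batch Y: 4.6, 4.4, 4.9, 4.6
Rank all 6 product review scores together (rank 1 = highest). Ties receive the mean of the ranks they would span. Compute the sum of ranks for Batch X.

11

Sorted (descending): 4.9, 4.6, 4.6, 4.4, 4, 2.7
The 2 values of 4.6 occupy positions 2–3 → average rank (2+3)/2 = 2.5.
Batch X values → pooled ranks: 4→5, 2.7→6
Rank sum = 5 + 6 = 11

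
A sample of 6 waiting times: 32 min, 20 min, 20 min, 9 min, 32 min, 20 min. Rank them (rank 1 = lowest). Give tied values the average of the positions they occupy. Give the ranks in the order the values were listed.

Sorted (ascending): 9, 20, 20, 20, 32, 32
The 3 values of 20 occupy positions 2–4 → average rank 3.
The 2 values of 32 occupy positions 5–6 → average rank (5+6)/2 = 5.5.

5.5, 3, 3, 1, 5.5, 3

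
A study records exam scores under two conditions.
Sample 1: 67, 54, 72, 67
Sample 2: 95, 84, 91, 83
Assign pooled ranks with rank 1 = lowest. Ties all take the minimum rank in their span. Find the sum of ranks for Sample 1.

9

Sorted (ascending): 54, 67, 67, 72, 83, 84, 91, 95
The 2 values of 67 occupy positions 2–3 → each gets rank 2.
Sample 1 values → pooled ranks: 67→2, 54→1, 72→4, 67→2
Rank sum = 2 + 1 + 4 + 2 = 9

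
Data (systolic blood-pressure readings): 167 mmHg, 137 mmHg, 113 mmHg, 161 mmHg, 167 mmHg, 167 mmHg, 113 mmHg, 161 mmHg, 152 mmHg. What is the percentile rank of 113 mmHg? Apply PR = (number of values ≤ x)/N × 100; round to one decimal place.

N = 9.
Strictly below 113: 0. Equal to 113: 2.
PR = 2/9 × 100 = 22.2

22.2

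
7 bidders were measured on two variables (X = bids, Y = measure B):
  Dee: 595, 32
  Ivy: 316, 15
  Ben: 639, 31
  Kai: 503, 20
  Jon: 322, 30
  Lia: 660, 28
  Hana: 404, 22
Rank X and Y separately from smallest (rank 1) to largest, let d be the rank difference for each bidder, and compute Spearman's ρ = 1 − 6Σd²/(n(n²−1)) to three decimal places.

Ranks of variable 1: 5, 1, 6, 4, 2, 7, 3
Ranks of variable 2: 7, 1, 6, 2, 5, 4, 3
d = r₁ − r₂: -2, 0, 0, 2, -3, 3, 0
d²: 4, 0, 0, 4, 9, 9, 0; Σd² = 26
ρ = 1 − 6·26/(7·48) = 1 − 156/336 = 0.536

0.536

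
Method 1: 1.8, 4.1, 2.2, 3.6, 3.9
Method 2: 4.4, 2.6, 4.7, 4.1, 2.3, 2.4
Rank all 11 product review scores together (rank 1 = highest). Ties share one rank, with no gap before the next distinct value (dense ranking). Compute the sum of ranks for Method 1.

31

Sorted (descending): 4.7, 4.4, 4.1, 4.1, 3.9, 3.6, 2.6, 2.4, 2.3, 2.2, 1.8
The 2 values of 4.1 share dense rank 3.
Remaining distinct values take the next consecutive integers.
Method 1 values → pooled ranks: 1.8→10, 4.1→3, 2.2→9, 3.6→5, 3.9→4
Rank sum = 10 + 3 + 9 + 5 + 4 = 31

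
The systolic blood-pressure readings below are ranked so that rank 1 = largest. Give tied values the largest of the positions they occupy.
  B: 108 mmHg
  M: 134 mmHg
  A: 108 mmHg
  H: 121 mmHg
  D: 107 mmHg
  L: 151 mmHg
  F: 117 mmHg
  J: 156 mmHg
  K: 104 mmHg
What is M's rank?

3

Sorted (descending): 156, 151, 134, 121, 117, 108, 108, 107, 104
The 2 values of 108 occupy positions 6–7 → each gets rank 7.
M has value 134 mmHg → rank 3.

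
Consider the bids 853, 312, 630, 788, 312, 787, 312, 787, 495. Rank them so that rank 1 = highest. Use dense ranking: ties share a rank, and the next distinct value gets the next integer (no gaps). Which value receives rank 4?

630

Sorted (descending): 853, 788, 787, 787, 630, 495, 312, 312, 312
The 2 values of 787 share dense rank 3.
The 3 values of 312 share dense rank 6.
Remaining distinct values take the next consecutive integers.
Rank 4 → value 630.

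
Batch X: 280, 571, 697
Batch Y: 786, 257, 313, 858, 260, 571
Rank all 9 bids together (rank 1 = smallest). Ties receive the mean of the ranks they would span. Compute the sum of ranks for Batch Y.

Sorted (ascending): 257, 260, 280, 313, 571, 571, 697, 786, 858
The 2 values of 571 occupy positions 5–6 → average rank (5+6)/2 = 5.5.
Batch Y values → pooled ranks: 786→8, 257→1, 313→4, 858→9, 260→2, 571→5.5
Rank sum = 8 + 1 + 4 + 9 + 2 + 5.5 = 29.5

29.5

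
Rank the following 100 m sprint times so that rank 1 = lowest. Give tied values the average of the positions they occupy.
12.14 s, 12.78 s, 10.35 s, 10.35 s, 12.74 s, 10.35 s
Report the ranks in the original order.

4, 6, 2, 2, 5, 2

Sorted (ascending): 10.35, 10.35, 10.35, 12.14, 12.74, 12.78
The 3 values of 10.35 occupy positions 1–3 → average rank 2.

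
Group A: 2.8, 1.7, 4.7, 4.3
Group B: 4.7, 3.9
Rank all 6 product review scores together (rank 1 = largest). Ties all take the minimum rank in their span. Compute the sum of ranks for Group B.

5

Sorted (descending): 4.7, 4.7, 4.3, 3.9, 2.8, 1.7
The 2 values of 4.7 occupy positions 1–2 → each gets rank 1.
Group B values → pooled ranks: 4.7→1, 3.9→4
Rank sum = 1 + 4 = 5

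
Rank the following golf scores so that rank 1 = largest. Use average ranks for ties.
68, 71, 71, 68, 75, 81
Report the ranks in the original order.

5.5, 3.5, 3.5, 5.5, 2, 1

Sorted (descending): 81, 75, 71, 71, 68, 68
The 2 values of 71 occupy positions 3–4 → average rank (3+4)/2 = 3.5.
The 2 values of 68 occupy positions 5–6 → average rank (5+6)/2 = 5.5.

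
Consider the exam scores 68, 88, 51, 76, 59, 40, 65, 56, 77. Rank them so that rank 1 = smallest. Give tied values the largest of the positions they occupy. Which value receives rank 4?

Sorted (ascending): 40, 51, 56, 59, 65, 68, 76, 77, 88
No ties — each value takes its position as its rank.
Rank 4 → value 59.

59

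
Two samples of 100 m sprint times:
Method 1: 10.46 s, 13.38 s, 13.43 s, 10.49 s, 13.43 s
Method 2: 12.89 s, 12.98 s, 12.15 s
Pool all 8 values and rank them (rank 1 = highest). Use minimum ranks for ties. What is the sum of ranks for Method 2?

Sorted (descending): 13.43, 13.43, 13.38, 12.98, 12.89, 12.15, 10.49, 10.46
The 2 values of 13.43 occupy positions 1–2 → each gets rank 1.
Method 2 values → pooled ranks: 12.89→5, 12.98→4, 12.15→6
Rank sum = 5 + 4 + 6 = 15

15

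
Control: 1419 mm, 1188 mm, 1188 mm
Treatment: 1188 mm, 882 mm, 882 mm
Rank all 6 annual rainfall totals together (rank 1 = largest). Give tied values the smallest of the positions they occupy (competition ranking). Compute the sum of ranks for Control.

Sorted (descending): 1419, 1188, 1188, 1188, 882, 882
The 3 values of 1188 occupy positions 2–4 → each gets rank 2.
The 2 values of 882 occupy positions 5–6 → each gets rank 5.
Control values → pooled ranks: 1419→1, 1188→2, 1188→2
Rank sum = 1 + 2 + 2 = 5

5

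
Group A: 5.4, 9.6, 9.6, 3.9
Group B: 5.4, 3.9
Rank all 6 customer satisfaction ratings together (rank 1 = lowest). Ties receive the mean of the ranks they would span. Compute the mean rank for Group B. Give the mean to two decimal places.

Sorted (ascending): 3.9, 3.9, 5.4, 5.4, 9.6, 9.6
The 2 values of 3.9 occupy positions 1–2 → average rank (1+2)/2 = 1.5.
The 2 values of 5.4 occupy positions 3–4 → average rank (3+4)/2 = 3.5.
The 2 values of 9.6 occupy positions 5–6 → average rank (5+6)/2 = 5.5.
Group B values → pooled ranks: 5.4→3.5, 3.9→1.5
Mean rank = (3.5 + 1.5) / 2 = 2.50

2.50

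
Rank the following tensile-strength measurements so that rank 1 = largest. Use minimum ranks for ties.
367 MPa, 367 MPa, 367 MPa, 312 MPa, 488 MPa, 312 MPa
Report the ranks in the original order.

2, 2, 2, 5, 1, 5

Sorted (descending): 488, 367, 367, 367, 312, 312
The 3 values of 367 occupy positions 2–4 → each gets rank 2.
The 2 values of 312 occupy positions 5–6 → each gets rank 5.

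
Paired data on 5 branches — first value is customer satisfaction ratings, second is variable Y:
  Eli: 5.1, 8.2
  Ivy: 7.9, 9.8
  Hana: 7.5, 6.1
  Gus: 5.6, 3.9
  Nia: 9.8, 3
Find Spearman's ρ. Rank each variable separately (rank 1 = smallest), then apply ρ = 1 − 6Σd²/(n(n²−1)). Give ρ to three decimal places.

Ranks of variable 1: 1, 4, 3, 2, 5
Ranks of variable 2: 4, 5, 3, 2, 1
d = r₁ − r₂: -3, -1, 0, 0, 4
d²: 9, 1, 0, 0, 16; Σd² = 26
ρ = 1 − 6·26/(5·24) = 1 − 156/120 = -0.300

-0.300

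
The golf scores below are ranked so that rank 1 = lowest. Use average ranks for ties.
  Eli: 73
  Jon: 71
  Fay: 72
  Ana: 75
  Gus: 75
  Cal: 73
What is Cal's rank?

Sorted (ascending): 71, 72, 73, 73, 75, 75
The 2 values of 73 occupy positions 3–4 → average rank (3+4)/2 = 3.5.
The 2 values of 75 occupy positions 5–6 → average rank (5+6)/2 = 5.5.
Cal has value 73 → rank 3.5.

3.5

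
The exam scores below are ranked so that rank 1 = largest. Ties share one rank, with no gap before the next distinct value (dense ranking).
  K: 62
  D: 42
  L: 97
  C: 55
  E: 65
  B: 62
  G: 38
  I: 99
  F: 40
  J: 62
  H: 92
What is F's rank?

Sorted (descending): 99, 97, 92, 65, 62, 62, 62, 55, 42, 40, 38
The 3 values of 62 share dense rank 5.
Remaining distinct values take the next consecutive integers.
F has value 40 → rank 8.

8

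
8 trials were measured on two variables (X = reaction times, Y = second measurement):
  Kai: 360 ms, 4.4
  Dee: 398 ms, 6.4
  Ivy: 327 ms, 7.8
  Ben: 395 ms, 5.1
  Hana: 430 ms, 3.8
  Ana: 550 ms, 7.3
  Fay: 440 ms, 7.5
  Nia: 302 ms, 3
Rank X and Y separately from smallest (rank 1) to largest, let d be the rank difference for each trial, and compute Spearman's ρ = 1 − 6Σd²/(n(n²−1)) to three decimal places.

0.333

Ranks of variable 1: 3, 5, 2, 4, 6, 8, 7, 1
Ranks of variable 2: 3, 5, 8, 4, 2, 6, 7, 1
d = r₁ − r₂: 0, 0, -6, 0, 4, 2, 0, 0
d²: 0, 0, 36, 0, 16, 4, 0, 0; Σd² = 56
ρ = 1 − 6·56/(8·63) = 1 − 336/504 = 0.333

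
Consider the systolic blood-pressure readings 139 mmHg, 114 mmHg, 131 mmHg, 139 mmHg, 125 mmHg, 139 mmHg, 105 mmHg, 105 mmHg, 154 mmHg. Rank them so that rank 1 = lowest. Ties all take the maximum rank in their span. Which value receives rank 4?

125

Sorted (ascending): 105, 105, 114, 125, 131, 139, 139, 139, 154
The 2 values of 105 occupy positions 1–2 → each gets rank 2.
The 3 values of 139 occupy positions 6–8 → each gets rank 8.
Rank 4 → value 125.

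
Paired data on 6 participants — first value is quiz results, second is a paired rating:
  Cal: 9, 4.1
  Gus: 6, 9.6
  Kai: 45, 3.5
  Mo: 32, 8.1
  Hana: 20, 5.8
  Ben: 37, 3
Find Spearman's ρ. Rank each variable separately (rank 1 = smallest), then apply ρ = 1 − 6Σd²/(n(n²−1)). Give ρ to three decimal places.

-0.714

Ranks of variable 1: 2, 1, 6, 4, 3, 5
Ranks of variable 2: 3, 6, 2, 5, 4, 1
d = r₁ − r₂: -1, -5, 4, -1, -1, 4
d²: 1, 25, 16, 1, 1, 16; Σd² = 60
ρ = 1 − 6·60/(6·35) = 1 − 360/210 = -0.714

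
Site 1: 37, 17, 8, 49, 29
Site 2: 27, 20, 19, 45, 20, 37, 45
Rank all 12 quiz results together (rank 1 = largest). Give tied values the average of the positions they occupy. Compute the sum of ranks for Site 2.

Sorted (descending): 49, 45, 45, 37, 37, 29, 27, 20, 20, 19, 17, 8
The 2 values of 45 occupy positions 2–3 → average rank (2+3)/2 = 2.5.
The 2 values of 37 occupy positions 4–5 → average rank (4+5)/2 = 4.5.
The 2 values of 20 occupy positions 8–9 → average rank (8+9)/2 = 8.5.
Site 2 values → pooled ranks: 27→7, 20→8.5, 19→10, 45→2.5, 20→8.5, 37→4.5, 45→2.5
Rank sum = 7 + 8.5 + 10 + 2.5 + 8.5 + 4.5 + 2.5 = 43.5

43.5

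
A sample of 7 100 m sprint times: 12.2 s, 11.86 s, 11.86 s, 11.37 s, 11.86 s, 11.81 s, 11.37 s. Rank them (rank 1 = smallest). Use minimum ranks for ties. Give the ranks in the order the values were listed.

7, 4, 4, 1, 4, 3, 1

Sorted (ascending): 11.37, 11.37, 11.81, 11.86, 11.86, 11.86, 12.2
The 2 values of 11.37 occupy positions 1–2 → each gets rank 1.
The 3 values of 11.86 occupy positions 4–6 → each gets rank 4.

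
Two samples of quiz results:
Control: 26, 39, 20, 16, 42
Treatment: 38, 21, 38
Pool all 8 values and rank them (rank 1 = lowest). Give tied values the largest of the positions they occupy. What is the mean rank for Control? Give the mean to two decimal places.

4.40

Sorted (ascending): 16, 20, 21, 26, 38, 38, 39, 42
The 2 values of 38 occupy positions 5–6 → each gets rank 6.
Control values → pooled ranks: 26→4, 39→7, 20→2, 16→1, 42→8
Mean rank = (4 + 7 + 2 + 1 + 8) / 5 = 4.40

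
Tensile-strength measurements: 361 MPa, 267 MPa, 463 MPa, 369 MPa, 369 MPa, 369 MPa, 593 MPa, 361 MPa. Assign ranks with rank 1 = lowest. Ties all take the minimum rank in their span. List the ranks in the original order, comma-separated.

2, 1, 7, 4, 4, 4, 8, 2

Sorted (ascending): 267, 361, 361, 369, 369, 369, 463, 593
The 2 values of 361 occupy positions 2–3 → each gets rank 2.
The 3 values of 369 occupy positions 4–6 → each gets rank 4.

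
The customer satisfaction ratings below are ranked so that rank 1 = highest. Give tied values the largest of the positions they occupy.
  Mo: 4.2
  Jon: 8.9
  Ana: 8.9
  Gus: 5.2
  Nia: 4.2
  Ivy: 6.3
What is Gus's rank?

4

Sorted (descending): 8.9, 8.9, 6.3, 5.2, 4.2, 4.2
The 2 values of 8.9 occupy positions 1–2 → each gets rank 2.
The 2 values of 4.2 occupy positions 5–6 → each gets rank 6.
Gus has value 5.2 → rank 4.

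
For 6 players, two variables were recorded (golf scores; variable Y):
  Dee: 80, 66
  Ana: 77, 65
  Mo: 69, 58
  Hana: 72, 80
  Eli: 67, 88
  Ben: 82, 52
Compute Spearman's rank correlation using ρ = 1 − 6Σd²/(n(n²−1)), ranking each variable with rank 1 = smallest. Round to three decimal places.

-0.600

Ranks of variable 1: 5, 4, 2, 3, 1, 6
Ranks of variable 2: 4, 3, 2, 5, 6, 1
d = r₁ − r₂: 1, 1, 0, -2, -5, 5
d²: 1, 1, 0, 4, 25, 25; Σd² = 56
ρ = 1 − 6·56/(6·35) = 1 − 336/210 = -0.600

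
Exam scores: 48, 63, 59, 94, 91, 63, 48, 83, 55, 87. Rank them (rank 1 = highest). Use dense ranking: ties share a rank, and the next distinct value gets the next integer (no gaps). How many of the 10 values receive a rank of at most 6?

7

Sorted (descending): 94, 91, 87, 83, 63, 63, 59, 55, 48, 48
The 2 values of 63 share dense rank 5.
The 2 values of 48 share dense rank 8.
Remaining distinct values take the next consecutive integers.
Ranks ≤ 6: {1, 2, 3, 4, 5, 5, 6} → 7 values.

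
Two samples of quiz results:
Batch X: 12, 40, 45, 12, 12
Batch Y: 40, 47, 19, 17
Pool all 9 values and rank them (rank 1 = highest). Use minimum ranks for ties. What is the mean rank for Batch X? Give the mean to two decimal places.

Sorted (descending): 47, 45, 40, 40, 19, 17, 12, 12, 12
The 2 values of 40 occupy positions 3–4 → each gets rank 3.
The 3 values of 12 occupy positions 7–9 → each gets rank 7.
Batch X values → pooled ranks: 12→7, 40→3, 45→2, 12→7, 12→7
Mean rank = (7 + 3 + 2 + 7 + 7) / 5 = 5.20

5.20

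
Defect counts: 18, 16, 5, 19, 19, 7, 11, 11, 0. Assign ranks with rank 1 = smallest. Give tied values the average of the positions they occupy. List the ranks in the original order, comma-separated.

7, 6, 2, 8.5, 8.5, 3, 4.5, 4.5, 1

Sorted (ascending): 0, 5, 7, 11, 11, 16, 18, 19, 19
The 2 values of 11 occupy positions 4–5 → average rank (4+5)/2 = 4.5.
The 2 values of 19 occupy positions 8–9 → average rank (8+9)/2 = 8.5.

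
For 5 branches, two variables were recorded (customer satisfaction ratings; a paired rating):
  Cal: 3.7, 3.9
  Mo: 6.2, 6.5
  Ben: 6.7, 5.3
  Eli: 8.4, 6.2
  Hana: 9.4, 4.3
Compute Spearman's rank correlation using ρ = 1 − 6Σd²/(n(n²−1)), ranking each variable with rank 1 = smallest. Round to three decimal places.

0.100

Ranks of variable 1: 1, 2, 3, 4, 5
Ranks of variable 2: 1, 5, 3, 4, 2
d = r₁ − r₂: 0, -3, 0, 0, 3
d²: 0, 9, 0, 0, 9; Σd² = 18
ρ = 1 − 6·18/(5·24) = 1 − 108/120 = 0.100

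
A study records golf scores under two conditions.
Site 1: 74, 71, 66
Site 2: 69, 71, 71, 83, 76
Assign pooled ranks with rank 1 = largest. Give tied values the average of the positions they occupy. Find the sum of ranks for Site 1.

Sorted (descending): 83, 76, 74, 71, 71, 71, 69, 66
The 3 values of 71 occupy positions 4–6 → average rank 5.
Site 1 values → pooled ranks: 74→3, 71→5, 66→8
Rank sum = 3 + 5 + 8 = 16

16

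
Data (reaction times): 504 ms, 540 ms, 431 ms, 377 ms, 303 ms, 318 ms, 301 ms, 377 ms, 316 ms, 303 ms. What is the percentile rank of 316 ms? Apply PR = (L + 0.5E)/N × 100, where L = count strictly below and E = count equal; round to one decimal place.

N = 10.
Strictly below 316: 3. Equal to 316: 1.
PR = (3 + 0.5·1)/10 × 100 = 35.0

35.0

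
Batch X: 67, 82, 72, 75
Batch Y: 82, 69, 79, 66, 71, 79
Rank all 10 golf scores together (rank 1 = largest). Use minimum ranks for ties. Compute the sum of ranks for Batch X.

21

Sorted (descending): 82, 82, 79, 79, 75, 72, 71, 69, 67, 66
The 2 values of 82 occupy positions 1–2 → each gets rank 1.
The 2 values of 79 occupy positions 3–4 → each gets rank 3.
Batch X values → pooled ranks: 67→9, 82→1, 72→6, 75→5
Rank sum = 9 + 1 + 6 + 5 = 21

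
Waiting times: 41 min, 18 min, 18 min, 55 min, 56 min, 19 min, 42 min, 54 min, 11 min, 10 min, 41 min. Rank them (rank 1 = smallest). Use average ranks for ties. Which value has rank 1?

10

Sorted (ascending): 10, 11, 18, 18, 19, 41, 41, 42, 54, 55, 56
The 2 values of 18 occupy positions 3–4 → average rank (3+4)/2 = 3.5.
The 2 values of 41 occupy positions 6–7 → average rank (6+7)/2 = 6.5.
Rank 1 → value 10.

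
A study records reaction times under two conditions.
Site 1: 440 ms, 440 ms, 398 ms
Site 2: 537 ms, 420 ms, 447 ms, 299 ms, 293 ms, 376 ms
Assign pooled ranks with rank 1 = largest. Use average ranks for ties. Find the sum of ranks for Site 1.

13

Sorted (descending): 537, 447, 440, 440, 420, 398, 376, 299, 293
The 2 values of 440 occupy positions 3–4 → average rank (3+4)/2 = 3.5.
Site 1 values → pooled ranks: 440→3.5, 440→3.5, 398→6
Rank sum = 3.5 + 3.5 + 6 = 13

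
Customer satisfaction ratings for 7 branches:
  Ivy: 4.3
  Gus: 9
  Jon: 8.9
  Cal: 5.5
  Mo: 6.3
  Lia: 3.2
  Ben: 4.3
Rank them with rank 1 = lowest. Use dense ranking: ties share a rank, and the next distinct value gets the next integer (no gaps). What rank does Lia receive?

Sorted (ascending): 3.2, 4.3, 4.3, 5.5, 6.3, 8.9, 9
The 2 values of 4.3 share dense rank 2.
Remaining distinct values take the next consecutive integers.
Lia has value 3.2 → rank 1.

1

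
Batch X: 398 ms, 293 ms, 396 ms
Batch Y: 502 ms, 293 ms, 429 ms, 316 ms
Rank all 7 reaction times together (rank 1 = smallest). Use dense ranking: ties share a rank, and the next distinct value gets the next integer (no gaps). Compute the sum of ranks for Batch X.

8

Sorted (ascending): 293, 293, 316, 396, 398, 429, 502
The 2 values of 293 share dense rank 1.
Remaining distinct values take the next consecutive integers.
Batch X values → pooled ranks: 398→4, 293→1, 396→3
Rank sum = 4 + 1 + 3 = 8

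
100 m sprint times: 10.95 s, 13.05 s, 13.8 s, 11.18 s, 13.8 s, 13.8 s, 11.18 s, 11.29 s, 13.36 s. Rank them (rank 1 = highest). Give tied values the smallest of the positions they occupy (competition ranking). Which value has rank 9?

Sorted (descending): 13.8, 13.8, 13.8, 13.36, 13.05, 11.29, 11.18, 11.18, 10.95
The 3 values of 13.8 occupy positions 1–3 → each gets rank 1.
The 2 values of 11.18 occupy positions 7–8 → each gets rank 7.
Rank 9 → value 10.95.

10.95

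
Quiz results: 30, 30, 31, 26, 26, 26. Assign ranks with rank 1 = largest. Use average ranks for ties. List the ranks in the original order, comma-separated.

2.5, 2.5, 1, 5, 5, 5

Sorted (descending): 31, 30, 30, 26, 26, 26
The 2 values of 30 occupy positions 2–3 → average rank (2+3)/2 = 2.5.
The 3 values of 26 occupy positions 4–6 → average rank 5.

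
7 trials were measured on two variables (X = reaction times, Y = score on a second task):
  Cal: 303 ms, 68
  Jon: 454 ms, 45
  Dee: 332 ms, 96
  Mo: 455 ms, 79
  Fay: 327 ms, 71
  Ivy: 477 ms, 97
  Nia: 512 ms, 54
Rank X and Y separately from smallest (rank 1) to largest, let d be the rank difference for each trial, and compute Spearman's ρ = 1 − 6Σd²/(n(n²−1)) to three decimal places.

0.071

Ranks of variable 1: 1, 4, 3, 5, 2, 6, 7
Ranks of variable 2: 3, 1, 6, 5, 4, 7, 2
d = r₁ − r₂: -2, 3, -3, 0, -2, -1, 5
d²: 4, 9, 9, 0, 4, 1, 25; Σd² = 52
ρ = 1 − 6·52/(7·48) = 1 − 312/336 = 0.071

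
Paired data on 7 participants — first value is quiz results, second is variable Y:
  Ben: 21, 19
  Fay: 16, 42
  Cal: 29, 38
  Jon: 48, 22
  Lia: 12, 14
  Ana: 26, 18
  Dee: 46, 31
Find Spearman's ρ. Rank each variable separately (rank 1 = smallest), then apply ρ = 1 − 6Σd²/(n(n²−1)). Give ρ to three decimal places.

Ranks of variable 1: 3, 2, 5, 7, 1, 4, 6
Ranks of variable 2: 3, 7, 6, 4, 1, 2, 5
d = r₁ − r₂: 0, -5, -1, 3, 0, 2, 1
d²: 0, 25, 1, 9, 0, 4, 1; Σd² = 40
ρ = 1 − 6·40/(7·48) = 1 − 240/336 = 0.286

0.286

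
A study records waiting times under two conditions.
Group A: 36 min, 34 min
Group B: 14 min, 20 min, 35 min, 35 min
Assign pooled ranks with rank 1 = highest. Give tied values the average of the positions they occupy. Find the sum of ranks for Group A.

Sorted (descending): 36, 35, 35, 34, 20, 14
The 2 values of 35 occupy positions 2–3 → average rank (2+3)/2 = 2.5.
Group A values → pooled ranks: 36→1, 34→4
Rank sum = 1 + 4 = 5

5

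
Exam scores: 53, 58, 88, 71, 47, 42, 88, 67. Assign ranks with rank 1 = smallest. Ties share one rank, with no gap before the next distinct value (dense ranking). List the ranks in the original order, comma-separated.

3, 4, 7, 6, 2, 1, 7, 5

Sorted (ascending): 42, 47, 53, 58, 67, 71, 88, 88
The 2 values of 88 share dense rank 7.
Remaining distinct values take the next consecutive integers.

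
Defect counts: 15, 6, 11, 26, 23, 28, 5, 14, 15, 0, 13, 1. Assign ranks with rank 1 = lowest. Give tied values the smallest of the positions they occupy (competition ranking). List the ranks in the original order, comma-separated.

Sorted (ascending): 0, 1, 5, 6, 11, 13, 14, 15, 15, 23, 26, 28
The 2 values of 15 occupy positions 8–9 → each gets rank 8.

8, 4, 5, 11, 10, 12, 3, 7, 8, 1, 6, 2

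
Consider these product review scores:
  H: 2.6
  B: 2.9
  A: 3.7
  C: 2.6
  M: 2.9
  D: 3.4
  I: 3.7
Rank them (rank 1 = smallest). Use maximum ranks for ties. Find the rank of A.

Sorted (ascending): 2.6, 2.6, 2.9, 2.9, 3.4, 3.7, 3.7
The 2 values of 2.6 occupy positions 1–2 → each gets rank 2.
The 2 values of 2.9 occupy positions 3–4 → each gets rank 4.
The 2 values of 3.7 occupy positions 6–7 → each gets rank 7.
A has value 3.7 → rank 7.

7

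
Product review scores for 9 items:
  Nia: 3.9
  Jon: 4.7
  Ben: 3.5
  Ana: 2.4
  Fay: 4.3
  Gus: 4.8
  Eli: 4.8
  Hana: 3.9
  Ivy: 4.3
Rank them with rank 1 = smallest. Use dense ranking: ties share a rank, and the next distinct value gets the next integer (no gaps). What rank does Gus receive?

Sorted (ascending): 2.4, 3.5, 3.9, 3.9, 4.3, 4.3, 4.7, 4.8, 4.8
The 2 values of 3.9 share dense rank 3.
The 2 values of 4.3 share dense rank 4.
The 2 values of 4.8 share dense rank 6.
Remaining distinct values take the next consecutive integers.
Gus has value 4.8 → rank 6.

6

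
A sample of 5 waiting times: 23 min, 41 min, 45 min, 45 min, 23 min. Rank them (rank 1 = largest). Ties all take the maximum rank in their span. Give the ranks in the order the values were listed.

5, 3, 2, 2, 5

Sorted (descending): 45, 45, 41, 23, 23
The 2 values of 45 occupy positions 1–2 → each gets rank 2.
The 2 values of 23 occupy positions 4–5 → each gets rank 5.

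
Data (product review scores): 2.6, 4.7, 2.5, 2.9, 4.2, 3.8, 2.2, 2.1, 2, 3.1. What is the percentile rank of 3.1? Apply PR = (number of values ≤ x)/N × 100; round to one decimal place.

N = 10.
Strictly below 3.1: 6. Equal to 3.1: 1.
PR = 7/10 × 100 = 70.0

70.0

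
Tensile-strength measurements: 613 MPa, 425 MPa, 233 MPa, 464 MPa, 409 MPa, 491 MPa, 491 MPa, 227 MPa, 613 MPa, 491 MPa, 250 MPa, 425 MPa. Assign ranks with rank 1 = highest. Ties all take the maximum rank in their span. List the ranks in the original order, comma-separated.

Sorted (descending): 613, 613, 491, 491, 491, 464, 425, 425, 409, 250, 233, 227
The 2 values of 613 occupy positions 1–2 → each gets rank 2.
The 3 values of 491 occupy positions 3–5 → each gets rank 5.
The 2 values of 425 occupy positions 7–8 → each gets rank 8.

2, 8, 11, 6, 9, 5, 5, 12, 2, 5, 10, 8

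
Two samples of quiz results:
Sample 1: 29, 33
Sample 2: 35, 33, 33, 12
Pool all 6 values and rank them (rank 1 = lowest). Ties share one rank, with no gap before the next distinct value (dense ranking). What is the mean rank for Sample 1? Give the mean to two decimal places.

Sorted (ascending): 12, 29, 33, 33, 33, 35
The 3 values of 33 share dense rank 3.
Remaining distinct values take the next consecutive integers.
Sample 1 values → pooled ranks: 29→2, 33→3
Mean rank = (2 + 3) / 2 = 2.50

2.50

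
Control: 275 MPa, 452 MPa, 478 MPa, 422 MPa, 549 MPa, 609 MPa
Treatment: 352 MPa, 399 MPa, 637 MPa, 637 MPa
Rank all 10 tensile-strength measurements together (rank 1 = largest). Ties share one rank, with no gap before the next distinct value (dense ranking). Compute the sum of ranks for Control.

Sorted (descending): 637, 637, 609, 549, 478, 452, 422, 399, 352, 275
The 2 values of 637 share dense rank 1.
Remaining distinct values take the next consecutive integers.
Control values → pooled ranks: 275→9, 452→5, 478→4, 422→6, 549→3, 609→2
Rank sum = 9 + 5 + 4 + 6 + 3 + 2 = 29

29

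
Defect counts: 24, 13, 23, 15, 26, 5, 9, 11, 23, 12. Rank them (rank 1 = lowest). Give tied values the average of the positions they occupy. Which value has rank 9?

24

Sorted (ascending): 5, 9, 11, 12, 13, 15, 23, 23, 24, 26
The 2 values of 23 occupy positions 7–8 → average rank (7+8)/2 = 7.5.
Rank 9 → value 24.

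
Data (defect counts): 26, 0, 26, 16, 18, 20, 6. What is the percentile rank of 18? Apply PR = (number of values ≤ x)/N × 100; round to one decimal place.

57.1

N = 7.
Strictly below 18: 3. Equal to 18: 1.
PR = 4/7 × 100 = 57.1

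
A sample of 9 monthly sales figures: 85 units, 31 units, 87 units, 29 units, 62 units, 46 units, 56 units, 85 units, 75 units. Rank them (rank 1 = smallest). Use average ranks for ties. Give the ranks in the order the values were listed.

Sorted (ascending): 29, 31, 46, 56, 62, 75, 85, 85, 87
The 2 values of 85 occupy positions 7–8 → average rank (7+8)/2 = 7.5.

7.5, 2, 9, 1, 5, 3, 4, 7.5, 6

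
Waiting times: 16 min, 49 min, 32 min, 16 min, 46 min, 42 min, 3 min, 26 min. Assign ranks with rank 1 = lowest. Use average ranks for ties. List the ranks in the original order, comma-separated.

2.5, 8, 5, 2.5, 7, 6, 1, 4

Sorted (ascending): 3, 16, 16, 26, 32, 42, 46, 49
The 2 values of 16 occupy positions 2–3 → average rank (2+3)/2 = 2.5.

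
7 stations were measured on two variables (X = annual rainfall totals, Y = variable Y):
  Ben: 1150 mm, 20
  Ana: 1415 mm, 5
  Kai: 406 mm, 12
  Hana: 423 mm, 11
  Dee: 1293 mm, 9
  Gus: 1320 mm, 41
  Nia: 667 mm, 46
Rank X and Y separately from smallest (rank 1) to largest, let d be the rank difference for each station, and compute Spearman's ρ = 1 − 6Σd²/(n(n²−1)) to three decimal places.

Ranks of variable 1: 4, 7, 1, 2, 5, 6, 3
Ranks of variable 2: 5, 1, 4, 3, 2, 6, 7
d = r₁ − r₂: -1, 6, -3, -1, 3, 0, -4
d²: 1, 36, 9, 1, 9, 0, 16; Σd² = 72
ρ = 1 − 6·72/(7·48) = 1 − 432/336 = -0.286

-0.286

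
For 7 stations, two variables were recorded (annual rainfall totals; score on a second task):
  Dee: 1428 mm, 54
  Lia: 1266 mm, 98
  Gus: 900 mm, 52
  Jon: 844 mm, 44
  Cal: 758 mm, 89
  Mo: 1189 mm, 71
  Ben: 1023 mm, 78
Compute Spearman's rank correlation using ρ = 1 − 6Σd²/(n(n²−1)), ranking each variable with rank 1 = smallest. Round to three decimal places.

0.179

Ranks of variable 1: 7, 6, 3, 2, 1, 5, 4
Ranks of variable 2: 3, 7, 2, 1, 6, 4, 5
d = r₁ − r₂: 4, -1, 1, 1, -5, 1, -1
d²: 16, 1, 1, 1, 25, 1, 1; Σd² = 46
ρ = 1 − 6·46/(7·48) = 1 − 276/336 = 0.179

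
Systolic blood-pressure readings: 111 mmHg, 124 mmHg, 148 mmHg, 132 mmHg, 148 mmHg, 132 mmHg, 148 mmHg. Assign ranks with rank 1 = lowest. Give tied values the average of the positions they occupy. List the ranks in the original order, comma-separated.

Sorted (ascending): 111, 124, 132, 132, 148, 148, 148
The 2 values of 132 occupy positions 3–4 → average rank (3+4)/2 = 3.5.
The 3 values of 148 occupy positions 5–7 → average rank 6.

1, 2, 6, 3.5, 6, 3.5, 6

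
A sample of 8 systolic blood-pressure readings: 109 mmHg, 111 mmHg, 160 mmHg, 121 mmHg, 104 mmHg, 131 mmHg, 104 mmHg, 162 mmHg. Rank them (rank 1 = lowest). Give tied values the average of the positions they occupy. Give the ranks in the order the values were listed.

Sorted (ascending): 104, 104, 109, 111, 121, 131, 160, 162
The 2 values of 104 occupy positions 1–2 → average rank (1+2)/2 = 1.5.

3, 4, 7, 5, 1.5, 6, 1.5, 8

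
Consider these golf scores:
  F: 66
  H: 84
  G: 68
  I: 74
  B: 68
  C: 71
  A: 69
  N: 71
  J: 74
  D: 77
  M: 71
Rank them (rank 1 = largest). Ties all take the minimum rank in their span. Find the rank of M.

Sorted (descending): 84, 77, 74, 74, 71, 71, 71, 69, 68, 68, 66
The 2 values of 74 occupy positions 3–4 → each gets rank 3.
The 3 values of 71 occupy positions 5–7 → each gets rank 5.
The 2 values of 68 occupy positions 9–10 → each gets rank 9.
M has value 71 → rank 5.

5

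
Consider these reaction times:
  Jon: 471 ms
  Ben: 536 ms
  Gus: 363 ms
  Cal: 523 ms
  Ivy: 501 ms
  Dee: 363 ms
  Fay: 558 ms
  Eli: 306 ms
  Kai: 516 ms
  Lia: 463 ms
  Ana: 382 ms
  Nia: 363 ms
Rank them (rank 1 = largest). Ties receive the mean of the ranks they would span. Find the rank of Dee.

10

Sorted (descending): 558, 536, 523, 516, 501, 471, 463, 382, 363, 363, 363, 306
The 3 values of 363 occupy positions 9–11 → average rank 10.
Dee has value 363 ms → rank 10.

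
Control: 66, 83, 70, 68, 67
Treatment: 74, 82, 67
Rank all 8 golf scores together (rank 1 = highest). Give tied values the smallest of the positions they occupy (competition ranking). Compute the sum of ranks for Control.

Sorted (descending): 83, 82, 74, 70, 68, 67, 67, 66
The 2 values of 67 occupy positions 6–7 → each gets rank 6.
Control values → pooled ranks: 66→8, 83→1, 70→4, 68→5, 67→6
Rank sum = 8 + 1 + 4 + 5 + 6 = 24

24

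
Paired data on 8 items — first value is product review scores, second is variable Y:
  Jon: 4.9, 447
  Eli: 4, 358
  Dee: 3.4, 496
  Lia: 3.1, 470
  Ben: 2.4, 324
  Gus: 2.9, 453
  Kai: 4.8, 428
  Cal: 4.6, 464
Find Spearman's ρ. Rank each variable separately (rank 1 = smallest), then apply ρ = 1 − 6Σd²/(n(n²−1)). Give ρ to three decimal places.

Ranks of variable 1: 8, 5, 4, 3, 1, 2, 7, 6
Ranks of variable 2: 4, 2, 8, 7, 1, 5, 3, 6
d = r₁ − r₂: 4, 3, -4, -4, 0, -3, 4, 0
d²: 16, 9, 16, 16, 0, 9, 16, 0; Σd² = 82
ρ = 1 − 6·82/(8·63) = 1 − 492/504 = 0.024

0.024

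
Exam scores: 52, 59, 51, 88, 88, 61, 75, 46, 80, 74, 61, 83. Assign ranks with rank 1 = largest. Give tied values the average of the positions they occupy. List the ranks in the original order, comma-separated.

10, 9, 11, 1.5, 1.5, 7.5, 5, 12, 4, 6, 7.5, 3

Sorted (descending): 88, 88, 83, 80, 75, 74, 61, 61, 59, 52, 51, 46
The 2 values of 88 occupy positions 1–2 → average rank (1+2)/2 = 1.5.
The 2 values of 61 occupy positions 7–8 → average rank (7+8)/2 = 7.5.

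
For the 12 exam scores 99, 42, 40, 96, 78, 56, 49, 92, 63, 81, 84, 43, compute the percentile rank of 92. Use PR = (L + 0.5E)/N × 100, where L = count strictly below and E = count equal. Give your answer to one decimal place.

N = 12.
Strictly below 92: 9. Equal to 92: 1.
PR = (9 + 0.5·1)/12 × 100 = 79.2

79.2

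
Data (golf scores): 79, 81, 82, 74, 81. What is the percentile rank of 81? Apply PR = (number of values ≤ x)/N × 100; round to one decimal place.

N = 5.
Strictly below 81: 2. Equal to 81: 2.
PR = 4/5 × 100 = 80.0

80.0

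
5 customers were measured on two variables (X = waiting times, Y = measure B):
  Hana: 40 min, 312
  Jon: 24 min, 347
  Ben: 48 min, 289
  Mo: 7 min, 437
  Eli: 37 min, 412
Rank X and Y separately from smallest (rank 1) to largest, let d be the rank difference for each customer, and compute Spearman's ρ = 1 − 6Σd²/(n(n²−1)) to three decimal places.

Ranks of variable 1: 4, 2, 5, 1, 3
Ranks of variable 2: 2, 3, 1, 5, 4
d = r₁ − r₂: 2, -1, 4, -4, -1
d²: 4, 1, 16, 16, 1; Σd² = 38
ρ = 1 − 6·38/(5·24) = 1 − 228/120 = -0.900

-0.900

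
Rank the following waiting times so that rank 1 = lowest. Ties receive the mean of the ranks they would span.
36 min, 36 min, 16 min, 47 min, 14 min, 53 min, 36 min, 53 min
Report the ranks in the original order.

4, 4, 2, 6, 1, 7.5, 4, 7.5

Sorted (ascending): 14, 16, 36, 36, 36, 47, 53, 53
The 3 values of 36 occupy positions 3–5 → average rank 4.
The 2 values of 53 occupy positions 7–8 → average rank (7+8)/2 = 7.5.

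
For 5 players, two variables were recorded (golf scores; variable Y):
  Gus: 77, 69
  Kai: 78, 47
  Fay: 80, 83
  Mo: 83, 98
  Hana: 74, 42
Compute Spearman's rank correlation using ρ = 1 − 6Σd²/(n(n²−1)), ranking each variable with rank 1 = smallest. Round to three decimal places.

0.900

Ranks of variable 1: 2, 3, 4, 5, 1
Ranks of variable 2: 3, 2, 4, 5, 1
d = r₁ − r₂: -1, 1, 0, 0, 0
d²: 1, 1, 0, 0, 0; Σd² = 2
ρ = 1 − 6·2/(5·24) = 1 − 12/120 = 0.900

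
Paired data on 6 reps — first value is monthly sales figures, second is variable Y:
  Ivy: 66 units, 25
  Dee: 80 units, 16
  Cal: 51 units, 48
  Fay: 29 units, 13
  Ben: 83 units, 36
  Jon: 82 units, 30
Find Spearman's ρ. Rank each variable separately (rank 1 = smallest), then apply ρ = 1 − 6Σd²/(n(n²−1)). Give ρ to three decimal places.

Ranks of variable 1: 3, 4, 2, 1, 6, 5
Ranks of variable 2: 3, 2, 6, 1, 5, 4
d = r₁ − r₂: 0, 2, -4, 0, 1, 1
d²: 0, 4, 16, 0, 1, 1; Σd² = 22
ρ = 1 − 6·22/(6·35) = 1 − 132/210 = 0.371

0.371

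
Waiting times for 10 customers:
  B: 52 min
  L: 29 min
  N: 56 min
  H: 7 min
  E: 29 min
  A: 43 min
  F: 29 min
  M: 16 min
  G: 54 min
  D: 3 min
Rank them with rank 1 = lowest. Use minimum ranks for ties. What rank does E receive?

Sorted (ascending): 3, 7, 16, 29, 29, 29, 43, 52, 54, 56
The 3 values of 29 occupy positions 4–6 → each gets rank 4.
E has value 29 min → rank 4.

4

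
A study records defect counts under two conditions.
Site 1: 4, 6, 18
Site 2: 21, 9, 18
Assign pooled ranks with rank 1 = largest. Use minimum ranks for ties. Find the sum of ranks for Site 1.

Sorted (descending): 21, 18, 18, 9, 6, 4
The 2 values of 18 occupy positions 2–3 → each gets rank 2.
Site 1 values → pooled ranks: 4→6, 6→5, 18→2
Rank sum = 6 + 5 + 2 = 13

13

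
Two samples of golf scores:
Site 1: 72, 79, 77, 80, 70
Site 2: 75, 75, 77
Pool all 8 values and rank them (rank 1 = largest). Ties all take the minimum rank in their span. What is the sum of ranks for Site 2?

13

Sorted (descending): 80, 79, 77, 77, 75, 75, 72, 70
The 2 values of 77 occupy positions 3–4 → each gets rank 3.
The 2 values of 75 occupy positions 5–6 → each gets rank 5.
Site 2 values → pooled ranks: 75→5, 75→5, 77→3
Rank sum = 5 + 5 + 3 = 13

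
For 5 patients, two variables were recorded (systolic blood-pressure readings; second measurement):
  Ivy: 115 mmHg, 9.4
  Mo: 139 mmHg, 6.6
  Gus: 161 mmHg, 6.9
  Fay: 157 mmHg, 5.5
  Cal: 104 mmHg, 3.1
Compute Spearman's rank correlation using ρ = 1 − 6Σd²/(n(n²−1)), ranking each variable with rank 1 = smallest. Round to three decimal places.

0.300

Ranks of variable 1: 2, 3, 5, 4, 1
Ranks of variable 2: 5, 3, 4, 2, 1
d = r₁ − r₂: -3, 0, 1, 2, 0
d²: 9, 0, 1, 4, 0; Σd² = 14
ρ = 1 − 6·14/(5·24) = 1 − 84/120 = 0.300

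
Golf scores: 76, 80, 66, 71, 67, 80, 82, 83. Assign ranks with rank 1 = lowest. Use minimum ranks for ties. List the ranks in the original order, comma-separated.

4, 5, 1, 3, 2, 5, 7, 8

Sorted (ascending): 66, 67, 71, 76, 80, 80, 82, 83
The 2 values of 80 occupy positions 5–6 → each gets rank 5.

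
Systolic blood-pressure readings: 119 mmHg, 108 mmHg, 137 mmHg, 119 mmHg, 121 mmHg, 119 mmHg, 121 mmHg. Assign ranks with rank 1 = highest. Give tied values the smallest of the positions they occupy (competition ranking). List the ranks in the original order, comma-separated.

4, 7, 1, 4, 2, 4, 2

Sorted (descending): 137, 121, 121, 119, 119, 119, 108
The 2 values of 121 occupy positions 2–3 → each gets rank 2.
The 3 values of 119 occupy positions 4–6 → each gets rank 4.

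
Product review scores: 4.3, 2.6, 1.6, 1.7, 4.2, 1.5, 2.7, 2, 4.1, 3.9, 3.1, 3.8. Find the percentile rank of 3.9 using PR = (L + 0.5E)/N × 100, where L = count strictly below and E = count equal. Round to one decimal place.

N = 12.
Strictly below 3.9: 8. Equal to 3.9: 1.
PR = (8 + 0.5·1)/12 × 100 = 70.8

70.8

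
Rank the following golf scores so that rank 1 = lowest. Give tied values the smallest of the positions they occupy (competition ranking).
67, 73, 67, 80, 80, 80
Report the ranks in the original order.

1, 3, 1, 4, 4, 4

Sorted (ascending): 67, 67, 73, 80, 80, 80
The 2 values of 67 occupy positions 1–2 → each gets rank 1.
The 3 values of 80 occupy positions 4–6 → each gets rank 4.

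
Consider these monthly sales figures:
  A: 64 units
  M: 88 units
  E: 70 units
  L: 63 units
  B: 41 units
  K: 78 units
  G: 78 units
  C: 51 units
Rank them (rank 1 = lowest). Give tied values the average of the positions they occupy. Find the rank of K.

6.5

Sorted (ascending): 41, 51, 63, 64, 70, 78, 78, 88
The 2 values of 78 occupy positions 6–7 → average rank (6+7)/2 = 6.5.
K has value 78 units → rank 6.5.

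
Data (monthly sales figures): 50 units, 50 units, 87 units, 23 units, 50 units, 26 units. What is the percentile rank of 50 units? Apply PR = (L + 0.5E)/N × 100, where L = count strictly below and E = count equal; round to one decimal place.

58.3

N = 6.
Strictly below 50: 2. Equal to 50: 3.
PR = (2 + 0.5·3)/6 × 100 = 58.3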